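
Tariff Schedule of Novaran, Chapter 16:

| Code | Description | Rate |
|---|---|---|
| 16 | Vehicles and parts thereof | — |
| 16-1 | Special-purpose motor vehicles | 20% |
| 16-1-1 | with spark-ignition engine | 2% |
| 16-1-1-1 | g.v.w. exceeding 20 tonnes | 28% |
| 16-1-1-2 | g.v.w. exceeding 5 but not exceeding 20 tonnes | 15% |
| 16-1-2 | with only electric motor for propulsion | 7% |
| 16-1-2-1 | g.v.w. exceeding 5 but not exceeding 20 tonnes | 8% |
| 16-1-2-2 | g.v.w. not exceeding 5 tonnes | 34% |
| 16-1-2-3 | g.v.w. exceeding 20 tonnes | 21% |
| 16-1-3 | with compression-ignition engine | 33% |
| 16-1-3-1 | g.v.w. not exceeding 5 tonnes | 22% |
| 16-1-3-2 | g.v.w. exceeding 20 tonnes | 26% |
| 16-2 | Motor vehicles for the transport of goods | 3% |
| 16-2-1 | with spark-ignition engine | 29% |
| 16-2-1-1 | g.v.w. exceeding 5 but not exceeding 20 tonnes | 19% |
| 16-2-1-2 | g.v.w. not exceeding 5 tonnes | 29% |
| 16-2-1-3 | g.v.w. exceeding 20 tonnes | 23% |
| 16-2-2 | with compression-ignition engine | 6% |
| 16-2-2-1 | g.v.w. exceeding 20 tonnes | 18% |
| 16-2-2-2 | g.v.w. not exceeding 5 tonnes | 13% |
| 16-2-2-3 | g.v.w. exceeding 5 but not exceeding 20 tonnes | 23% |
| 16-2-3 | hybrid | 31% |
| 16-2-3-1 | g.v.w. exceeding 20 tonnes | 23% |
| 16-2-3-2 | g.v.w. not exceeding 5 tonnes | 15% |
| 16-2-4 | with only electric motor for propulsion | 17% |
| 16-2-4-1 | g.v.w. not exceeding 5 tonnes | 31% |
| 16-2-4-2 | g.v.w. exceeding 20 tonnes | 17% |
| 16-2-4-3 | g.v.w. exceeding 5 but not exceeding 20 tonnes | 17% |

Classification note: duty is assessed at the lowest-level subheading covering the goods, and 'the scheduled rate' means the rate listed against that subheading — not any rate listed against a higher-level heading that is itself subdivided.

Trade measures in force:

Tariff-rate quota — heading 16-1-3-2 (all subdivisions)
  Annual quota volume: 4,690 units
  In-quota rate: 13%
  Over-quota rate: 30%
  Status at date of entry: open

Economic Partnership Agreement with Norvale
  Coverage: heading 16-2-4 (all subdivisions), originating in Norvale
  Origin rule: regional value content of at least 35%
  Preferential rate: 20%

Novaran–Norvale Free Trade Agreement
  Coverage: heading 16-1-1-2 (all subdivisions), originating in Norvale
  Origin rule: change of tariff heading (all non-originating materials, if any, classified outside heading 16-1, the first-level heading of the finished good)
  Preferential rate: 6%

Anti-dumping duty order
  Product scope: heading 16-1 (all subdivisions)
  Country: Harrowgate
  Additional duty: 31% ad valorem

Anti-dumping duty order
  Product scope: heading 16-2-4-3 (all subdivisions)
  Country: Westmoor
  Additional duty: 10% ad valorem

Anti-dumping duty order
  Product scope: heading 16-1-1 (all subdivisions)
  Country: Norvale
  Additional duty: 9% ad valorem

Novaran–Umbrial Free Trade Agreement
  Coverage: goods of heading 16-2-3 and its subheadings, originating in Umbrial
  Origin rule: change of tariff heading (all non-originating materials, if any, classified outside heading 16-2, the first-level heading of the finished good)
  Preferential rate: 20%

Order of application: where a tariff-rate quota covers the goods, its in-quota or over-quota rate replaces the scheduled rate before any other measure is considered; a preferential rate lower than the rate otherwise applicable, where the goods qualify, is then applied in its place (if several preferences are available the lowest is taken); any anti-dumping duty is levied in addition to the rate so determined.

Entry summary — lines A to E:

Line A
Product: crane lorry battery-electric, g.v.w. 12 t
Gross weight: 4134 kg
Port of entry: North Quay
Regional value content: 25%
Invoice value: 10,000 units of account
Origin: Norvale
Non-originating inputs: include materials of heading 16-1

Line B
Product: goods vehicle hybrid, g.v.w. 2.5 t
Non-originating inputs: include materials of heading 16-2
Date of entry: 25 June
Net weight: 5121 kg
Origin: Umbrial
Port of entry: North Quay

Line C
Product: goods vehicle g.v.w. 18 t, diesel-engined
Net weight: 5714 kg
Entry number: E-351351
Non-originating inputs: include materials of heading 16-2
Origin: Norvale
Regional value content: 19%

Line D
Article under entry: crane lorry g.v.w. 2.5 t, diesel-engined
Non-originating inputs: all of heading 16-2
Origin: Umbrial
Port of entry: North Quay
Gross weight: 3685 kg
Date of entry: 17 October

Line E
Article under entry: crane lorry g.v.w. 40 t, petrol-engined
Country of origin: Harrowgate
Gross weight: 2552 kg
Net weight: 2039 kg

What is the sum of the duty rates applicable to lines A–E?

127%

Line A: crane lorry → 16-1; battery-electric → 16-1-2; g.v.w. 12 t → 16-1-2-1. Scheduled 8%. Norvale agreement on 16-2-4: 16-1-2-1 not covered; Norvale agreement on 16-1-1-2: 16-1-2-1 not covered. → 8%.
Line B: goods vehicle → 16-2; hybrid → 16-2-3; g.v.w. 2.5 t → 16-2-3-2. Scheduled 15%. Umbrial agreement on 16-2-3: CTH not met. → 15%.
Line C: goods vehicle → 16-2; diesel-engined → 16-2-2; g.v.w. 18 t → 16-2-2-3. Scheduled 23%. Norvale agreement on 16-2-4: 16-2-2-3 not covered; Norvale agreement on 16-1-1-2: 16-2-2-3 not covered. → 23%.
Line D: crane lorry → 16-1; diesel-engined → 16-1-3; g.v.w. 2.5 t → 16-1-3-1. Scheduled 22%. Umbrial agreement on 16-2-3: 16-1-3-1 not covered. → 22%.
Line E: crane lorry → 16-1; petrol-engined → 16-1-1; g.v.w. 40 t → 16-1-1-1. Scheduled 28%. anti-dumping (Harrowgate, 16-1): +31%; total 28% + 31% = 59%. → 59%.
Sum: 8% + 15% + 23% + 22% + 59% = 127%.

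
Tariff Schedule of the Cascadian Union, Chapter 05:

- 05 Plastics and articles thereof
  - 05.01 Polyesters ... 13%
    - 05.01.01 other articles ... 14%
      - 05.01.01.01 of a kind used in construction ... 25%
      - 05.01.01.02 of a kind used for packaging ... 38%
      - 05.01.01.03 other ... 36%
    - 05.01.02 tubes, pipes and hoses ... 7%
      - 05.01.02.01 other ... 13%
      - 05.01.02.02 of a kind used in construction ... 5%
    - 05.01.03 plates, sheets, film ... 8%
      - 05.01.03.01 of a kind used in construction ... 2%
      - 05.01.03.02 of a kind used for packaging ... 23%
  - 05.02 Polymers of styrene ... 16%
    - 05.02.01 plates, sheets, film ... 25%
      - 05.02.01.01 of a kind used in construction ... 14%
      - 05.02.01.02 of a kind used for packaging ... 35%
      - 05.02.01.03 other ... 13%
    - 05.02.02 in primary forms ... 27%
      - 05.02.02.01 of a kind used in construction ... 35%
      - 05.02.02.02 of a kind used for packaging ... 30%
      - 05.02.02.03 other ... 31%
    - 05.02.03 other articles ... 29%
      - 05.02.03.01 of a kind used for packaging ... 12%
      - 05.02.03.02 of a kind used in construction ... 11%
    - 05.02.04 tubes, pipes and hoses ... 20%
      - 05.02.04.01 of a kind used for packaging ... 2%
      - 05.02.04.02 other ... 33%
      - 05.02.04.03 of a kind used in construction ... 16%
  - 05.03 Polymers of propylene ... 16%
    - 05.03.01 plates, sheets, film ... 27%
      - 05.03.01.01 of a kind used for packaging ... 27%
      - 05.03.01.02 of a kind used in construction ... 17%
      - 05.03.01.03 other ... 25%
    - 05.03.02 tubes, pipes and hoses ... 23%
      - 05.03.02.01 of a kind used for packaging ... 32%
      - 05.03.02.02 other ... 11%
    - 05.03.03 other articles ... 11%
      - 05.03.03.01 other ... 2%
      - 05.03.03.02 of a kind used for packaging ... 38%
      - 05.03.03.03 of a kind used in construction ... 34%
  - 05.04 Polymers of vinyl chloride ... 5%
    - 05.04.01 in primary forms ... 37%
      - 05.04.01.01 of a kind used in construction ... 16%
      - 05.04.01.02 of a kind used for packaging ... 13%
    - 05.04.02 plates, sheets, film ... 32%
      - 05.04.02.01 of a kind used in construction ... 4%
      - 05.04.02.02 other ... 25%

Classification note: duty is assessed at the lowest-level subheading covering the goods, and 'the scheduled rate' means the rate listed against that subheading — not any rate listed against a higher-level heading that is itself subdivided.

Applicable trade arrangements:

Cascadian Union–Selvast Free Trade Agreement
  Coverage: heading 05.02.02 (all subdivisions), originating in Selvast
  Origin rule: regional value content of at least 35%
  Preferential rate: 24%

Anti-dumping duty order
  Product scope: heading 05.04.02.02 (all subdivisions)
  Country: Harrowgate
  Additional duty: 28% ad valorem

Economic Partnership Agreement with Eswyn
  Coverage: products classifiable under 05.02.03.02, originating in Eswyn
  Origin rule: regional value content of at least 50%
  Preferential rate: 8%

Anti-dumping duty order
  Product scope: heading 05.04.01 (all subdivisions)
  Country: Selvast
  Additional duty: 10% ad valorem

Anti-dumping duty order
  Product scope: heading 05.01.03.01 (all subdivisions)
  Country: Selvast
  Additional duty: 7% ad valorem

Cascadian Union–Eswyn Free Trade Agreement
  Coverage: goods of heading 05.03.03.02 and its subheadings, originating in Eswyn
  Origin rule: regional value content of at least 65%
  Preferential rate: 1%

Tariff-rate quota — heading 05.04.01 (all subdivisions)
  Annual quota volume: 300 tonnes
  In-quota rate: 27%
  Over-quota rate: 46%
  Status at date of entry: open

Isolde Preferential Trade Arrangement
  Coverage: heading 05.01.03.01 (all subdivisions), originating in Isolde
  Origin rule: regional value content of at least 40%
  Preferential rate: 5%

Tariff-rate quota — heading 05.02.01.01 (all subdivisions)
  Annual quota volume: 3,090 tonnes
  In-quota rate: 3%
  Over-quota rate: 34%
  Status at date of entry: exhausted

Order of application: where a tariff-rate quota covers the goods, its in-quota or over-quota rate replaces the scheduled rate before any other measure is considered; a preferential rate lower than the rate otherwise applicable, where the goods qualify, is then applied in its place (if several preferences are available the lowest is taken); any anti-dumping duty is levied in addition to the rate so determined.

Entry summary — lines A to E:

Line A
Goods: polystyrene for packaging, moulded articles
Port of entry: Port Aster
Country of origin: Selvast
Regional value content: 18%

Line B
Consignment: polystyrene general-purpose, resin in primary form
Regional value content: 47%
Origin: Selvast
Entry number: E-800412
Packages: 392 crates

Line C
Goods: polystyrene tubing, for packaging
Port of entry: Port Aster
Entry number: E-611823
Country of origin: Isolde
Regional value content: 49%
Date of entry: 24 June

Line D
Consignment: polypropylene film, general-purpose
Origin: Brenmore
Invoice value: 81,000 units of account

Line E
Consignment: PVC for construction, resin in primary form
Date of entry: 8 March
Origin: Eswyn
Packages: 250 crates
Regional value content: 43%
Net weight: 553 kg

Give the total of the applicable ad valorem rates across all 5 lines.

90%

Line A: polystyrene → 05.02; moulded articles → 05.02.03; for packaging → 05.02.03.01. Scheduled 12%. Selvast agreement on 05.02.02: 05.02.03.01 not covered. → 12%.
Line B: polystyrene → 05.02; resin in primary form → 05.02.02; general-purpose → 05.02.02.03. Scheduled 31%. Selvast agreement on 05.02.02: RVC ≥ 35% → 24% available; preferential 24%. → 24%.
Line C: polystyrene → 05.02; tubing → 05.02.04; for packaging → 05.02.04.01. Scheduled 2%. Isolde agreement on 05.01.03.01: 05.02.04.01 not covered. → 2%.
Line D: polypropylene → 05.03; film → 05.03.01; general-purpose → 05.03.01.03. Scheduled 25%. No special measure applies. → 25%.
Line E: PVC → 05.04; resin in primary form → 05.04.01; for construction → 05.04.01.01. Scheduled 16%. quota on 05.04.01 open → in-quota 27%; Eswyn agreement on 05.02.03.02: 05.04.01.01 not covered; Eswyn agreement on 05.03.03.02: 05.04.01.01 not covered. → 27%.
Sum: 12% + 24% + 2% + 25% + 27% = 90%.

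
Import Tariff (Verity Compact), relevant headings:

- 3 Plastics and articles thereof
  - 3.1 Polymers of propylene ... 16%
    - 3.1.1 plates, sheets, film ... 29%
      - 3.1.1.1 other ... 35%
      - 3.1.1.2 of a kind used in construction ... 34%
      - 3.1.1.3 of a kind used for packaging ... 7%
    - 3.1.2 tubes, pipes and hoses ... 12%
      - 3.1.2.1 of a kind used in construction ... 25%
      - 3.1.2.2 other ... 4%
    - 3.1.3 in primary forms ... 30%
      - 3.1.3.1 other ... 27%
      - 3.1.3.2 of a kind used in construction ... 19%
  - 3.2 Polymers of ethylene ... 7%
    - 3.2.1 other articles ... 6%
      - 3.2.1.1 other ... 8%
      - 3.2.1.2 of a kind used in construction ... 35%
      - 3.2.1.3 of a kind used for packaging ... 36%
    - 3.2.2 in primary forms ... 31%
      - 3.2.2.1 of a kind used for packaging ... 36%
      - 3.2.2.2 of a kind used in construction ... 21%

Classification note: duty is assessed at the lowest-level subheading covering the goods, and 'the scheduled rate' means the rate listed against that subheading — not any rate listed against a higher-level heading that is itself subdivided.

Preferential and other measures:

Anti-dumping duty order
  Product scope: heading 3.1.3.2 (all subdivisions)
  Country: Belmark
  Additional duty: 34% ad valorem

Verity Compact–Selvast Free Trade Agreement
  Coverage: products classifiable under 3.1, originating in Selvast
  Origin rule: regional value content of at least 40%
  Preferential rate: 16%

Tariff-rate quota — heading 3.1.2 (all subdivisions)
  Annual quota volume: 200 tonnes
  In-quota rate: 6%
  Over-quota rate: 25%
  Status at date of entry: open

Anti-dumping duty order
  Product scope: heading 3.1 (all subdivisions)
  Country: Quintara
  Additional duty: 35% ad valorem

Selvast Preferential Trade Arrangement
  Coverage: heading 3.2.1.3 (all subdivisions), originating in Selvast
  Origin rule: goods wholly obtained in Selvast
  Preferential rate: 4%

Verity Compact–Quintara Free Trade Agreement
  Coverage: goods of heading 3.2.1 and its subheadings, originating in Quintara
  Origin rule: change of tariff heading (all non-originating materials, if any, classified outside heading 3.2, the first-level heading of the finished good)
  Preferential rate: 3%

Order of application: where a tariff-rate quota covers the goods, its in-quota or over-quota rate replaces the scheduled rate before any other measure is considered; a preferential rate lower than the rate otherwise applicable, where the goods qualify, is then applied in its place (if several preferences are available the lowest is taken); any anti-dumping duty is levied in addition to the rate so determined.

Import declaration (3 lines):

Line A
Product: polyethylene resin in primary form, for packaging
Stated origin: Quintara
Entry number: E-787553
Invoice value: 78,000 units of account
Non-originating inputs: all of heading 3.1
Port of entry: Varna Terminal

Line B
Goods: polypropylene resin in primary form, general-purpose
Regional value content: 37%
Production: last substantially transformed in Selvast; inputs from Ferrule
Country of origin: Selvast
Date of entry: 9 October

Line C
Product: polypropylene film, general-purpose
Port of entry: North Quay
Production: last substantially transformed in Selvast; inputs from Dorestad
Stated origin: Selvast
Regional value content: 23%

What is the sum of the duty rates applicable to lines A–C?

Line A: polyethylene → 3.2; resin in primary form → 3.2.2; for packaging → 3.2.2.1. Scheduled 36%. Quintara agreement on 3.2.1: 3.2.2.1 not covered. → 36%.
Line B: polypropylene → 3.1; resin in primary form → 3.1.3; general-purpose → 3.1.3.1. Scheduled 27%. Selvast agreement on 3.1: RVC < 40%; Selvast agreement on 3.2.1.3: 3.1.3.1 not covered. → 27%.
Line C: polypropylene → 3.1; film → 3.1.1; general-purpose → 3.1.1.1. Scheduled 35%. Selvast agreement on 3.1: RVC < 40%; Selvast agreement on 3.2.1.3: 3.1.1.1 not covered. → 35%.
Sum: 36% + 27% + 35% = 98%.

98%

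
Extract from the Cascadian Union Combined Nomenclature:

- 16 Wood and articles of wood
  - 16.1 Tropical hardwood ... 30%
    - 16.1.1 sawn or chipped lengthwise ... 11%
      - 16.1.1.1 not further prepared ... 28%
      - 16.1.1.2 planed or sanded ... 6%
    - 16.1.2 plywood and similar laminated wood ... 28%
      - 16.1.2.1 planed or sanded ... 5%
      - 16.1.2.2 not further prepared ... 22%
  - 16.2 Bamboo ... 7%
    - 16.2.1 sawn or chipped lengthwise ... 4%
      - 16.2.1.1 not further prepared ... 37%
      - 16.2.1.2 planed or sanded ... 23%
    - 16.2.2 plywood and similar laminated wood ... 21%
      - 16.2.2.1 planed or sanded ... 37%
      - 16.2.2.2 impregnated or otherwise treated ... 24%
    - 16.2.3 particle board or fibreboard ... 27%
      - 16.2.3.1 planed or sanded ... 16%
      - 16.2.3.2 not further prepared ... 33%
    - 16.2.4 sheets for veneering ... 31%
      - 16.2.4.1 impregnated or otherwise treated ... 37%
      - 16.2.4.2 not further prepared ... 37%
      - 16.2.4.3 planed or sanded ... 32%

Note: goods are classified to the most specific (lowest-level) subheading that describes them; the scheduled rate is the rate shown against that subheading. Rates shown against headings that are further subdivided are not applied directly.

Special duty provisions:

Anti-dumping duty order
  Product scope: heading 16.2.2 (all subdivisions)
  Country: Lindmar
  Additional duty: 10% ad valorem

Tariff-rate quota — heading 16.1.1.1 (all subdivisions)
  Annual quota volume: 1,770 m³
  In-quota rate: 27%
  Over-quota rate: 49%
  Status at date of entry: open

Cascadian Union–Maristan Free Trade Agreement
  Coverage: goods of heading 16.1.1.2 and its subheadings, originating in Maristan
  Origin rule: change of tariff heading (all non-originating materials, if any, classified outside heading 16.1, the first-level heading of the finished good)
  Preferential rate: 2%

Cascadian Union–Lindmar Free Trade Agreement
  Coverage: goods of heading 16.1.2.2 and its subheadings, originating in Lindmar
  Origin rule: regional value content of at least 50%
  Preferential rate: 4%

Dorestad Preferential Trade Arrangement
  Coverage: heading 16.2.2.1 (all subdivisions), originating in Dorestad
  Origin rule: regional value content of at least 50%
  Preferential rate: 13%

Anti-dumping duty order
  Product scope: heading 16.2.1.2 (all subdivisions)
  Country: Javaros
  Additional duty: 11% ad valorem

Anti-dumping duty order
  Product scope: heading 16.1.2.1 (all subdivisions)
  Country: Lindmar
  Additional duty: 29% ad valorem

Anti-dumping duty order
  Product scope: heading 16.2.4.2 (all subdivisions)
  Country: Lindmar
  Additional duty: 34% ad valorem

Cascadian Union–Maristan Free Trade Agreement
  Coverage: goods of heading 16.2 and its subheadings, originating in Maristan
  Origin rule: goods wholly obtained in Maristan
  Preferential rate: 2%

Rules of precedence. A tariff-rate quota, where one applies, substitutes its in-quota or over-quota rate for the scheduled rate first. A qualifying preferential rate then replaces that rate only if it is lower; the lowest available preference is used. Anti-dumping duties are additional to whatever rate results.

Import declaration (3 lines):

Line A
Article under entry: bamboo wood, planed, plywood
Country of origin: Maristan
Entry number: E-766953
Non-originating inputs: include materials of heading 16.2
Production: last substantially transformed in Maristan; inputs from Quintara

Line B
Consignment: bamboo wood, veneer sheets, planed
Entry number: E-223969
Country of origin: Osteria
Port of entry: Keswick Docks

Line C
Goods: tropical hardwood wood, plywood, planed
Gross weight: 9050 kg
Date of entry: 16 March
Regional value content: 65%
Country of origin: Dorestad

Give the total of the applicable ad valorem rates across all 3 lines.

Line A: bamboo → 16.2; plywood → 16.2.2; planed → 16.2.2.1. Scheduled 37%. Maristan agreement on 16.1.1.2: 16.2.2.1 not covered; Maristan agreement on 16.2: not wholly obtained. → 37%.
Line B: bamboo → 16.2; veneer sheets → 16.2.4; planed → 16.2.4.3. Scheduled 32%. No special measure applies. → 32%.
Line C: tropical hardwood → 16.1; plywood → 16.1.2; planed → 16.1.2.1. Scheduled 5%. Dorestad agreement on 16.2.2.1: 16.1.2.1 not covered. → 5%.
Sum: 37% + 32% + 5% = 74%.

74%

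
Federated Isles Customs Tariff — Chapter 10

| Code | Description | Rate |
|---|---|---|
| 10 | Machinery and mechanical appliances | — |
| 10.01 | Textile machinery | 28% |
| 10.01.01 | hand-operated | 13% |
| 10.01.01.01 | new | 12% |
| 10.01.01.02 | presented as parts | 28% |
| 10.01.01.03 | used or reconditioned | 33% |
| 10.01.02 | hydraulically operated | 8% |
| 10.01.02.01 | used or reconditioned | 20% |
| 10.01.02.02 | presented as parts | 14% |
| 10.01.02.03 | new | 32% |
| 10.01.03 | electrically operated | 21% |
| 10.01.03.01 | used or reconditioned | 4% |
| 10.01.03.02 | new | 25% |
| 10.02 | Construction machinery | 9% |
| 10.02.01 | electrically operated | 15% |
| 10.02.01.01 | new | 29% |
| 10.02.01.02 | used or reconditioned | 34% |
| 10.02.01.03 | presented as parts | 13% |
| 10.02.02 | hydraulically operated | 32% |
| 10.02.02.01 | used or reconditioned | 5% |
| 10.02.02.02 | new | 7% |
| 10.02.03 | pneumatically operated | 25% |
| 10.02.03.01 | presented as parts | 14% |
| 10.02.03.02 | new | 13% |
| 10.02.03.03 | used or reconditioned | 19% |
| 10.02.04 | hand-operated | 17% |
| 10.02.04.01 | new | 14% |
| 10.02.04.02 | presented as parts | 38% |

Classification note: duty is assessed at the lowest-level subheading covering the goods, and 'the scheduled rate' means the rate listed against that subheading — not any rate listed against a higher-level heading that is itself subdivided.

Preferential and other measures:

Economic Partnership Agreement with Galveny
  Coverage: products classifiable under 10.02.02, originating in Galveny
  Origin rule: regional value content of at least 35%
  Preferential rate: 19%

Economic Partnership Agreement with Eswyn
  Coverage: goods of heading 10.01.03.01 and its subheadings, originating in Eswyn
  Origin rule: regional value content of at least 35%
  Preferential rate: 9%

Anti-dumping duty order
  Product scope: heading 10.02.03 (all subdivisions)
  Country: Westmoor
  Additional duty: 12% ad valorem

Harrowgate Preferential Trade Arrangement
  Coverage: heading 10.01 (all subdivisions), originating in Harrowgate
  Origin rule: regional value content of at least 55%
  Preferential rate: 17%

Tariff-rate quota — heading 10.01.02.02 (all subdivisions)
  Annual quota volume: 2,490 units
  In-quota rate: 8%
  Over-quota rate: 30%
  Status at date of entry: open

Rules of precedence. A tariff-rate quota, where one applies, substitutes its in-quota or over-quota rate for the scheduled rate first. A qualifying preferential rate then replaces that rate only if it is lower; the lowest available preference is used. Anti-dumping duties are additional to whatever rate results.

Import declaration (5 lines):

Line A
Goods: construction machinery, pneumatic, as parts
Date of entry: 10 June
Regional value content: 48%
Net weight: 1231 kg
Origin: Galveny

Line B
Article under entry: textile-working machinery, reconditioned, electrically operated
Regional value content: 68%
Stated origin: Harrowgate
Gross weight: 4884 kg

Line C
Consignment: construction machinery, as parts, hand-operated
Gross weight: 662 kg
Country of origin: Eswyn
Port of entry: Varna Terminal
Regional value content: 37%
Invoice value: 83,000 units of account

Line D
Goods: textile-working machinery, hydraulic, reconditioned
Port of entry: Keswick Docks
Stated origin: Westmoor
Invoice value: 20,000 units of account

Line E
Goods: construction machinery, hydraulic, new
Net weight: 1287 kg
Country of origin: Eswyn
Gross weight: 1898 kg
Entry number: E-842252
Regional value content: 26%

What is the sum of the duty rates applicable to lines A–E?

Line A: construction → 10.02; pneumatic → 10.02.03; as parts → 10.02.03.01. Scheduled 14%. Galveny agreement on 10.02.02: 10.02.03.01 not covered. → 14%.
Line B: textile-working → 10.01; electrically operated → 10.01.03; reconditioned → 10.01.03.01. Scheduled 4%. Harrowgate agreement on 10.01: RVC ≥ 55% → 17% available; preference 17% not lower than 4% → no reduction. → 4%.
Line C: construction → 10.02; hand-operated → 10.02.04; as parts → 10.02.04.02. Scheduled 38%. Eswyn agreement on 10.01.03.01: 10.02.04.02 not covered. → 38%.
Line D: textile-working → 10.01; hydraulic → 10.01.02; reconditioned → 10.01.02.01. Scheduled 20%. No special measure applies. → 20%.
Line E: construction → 10.02; hydraulic → 10.02.02; new → 10.02.02.02. Scheduled 7%. Eswyn agreement on 10.01.03.01: 10.02.02.02 not covered. → 7%.
Sum: 14% + 4% + 38% + 20% + 7% = 83%.

83%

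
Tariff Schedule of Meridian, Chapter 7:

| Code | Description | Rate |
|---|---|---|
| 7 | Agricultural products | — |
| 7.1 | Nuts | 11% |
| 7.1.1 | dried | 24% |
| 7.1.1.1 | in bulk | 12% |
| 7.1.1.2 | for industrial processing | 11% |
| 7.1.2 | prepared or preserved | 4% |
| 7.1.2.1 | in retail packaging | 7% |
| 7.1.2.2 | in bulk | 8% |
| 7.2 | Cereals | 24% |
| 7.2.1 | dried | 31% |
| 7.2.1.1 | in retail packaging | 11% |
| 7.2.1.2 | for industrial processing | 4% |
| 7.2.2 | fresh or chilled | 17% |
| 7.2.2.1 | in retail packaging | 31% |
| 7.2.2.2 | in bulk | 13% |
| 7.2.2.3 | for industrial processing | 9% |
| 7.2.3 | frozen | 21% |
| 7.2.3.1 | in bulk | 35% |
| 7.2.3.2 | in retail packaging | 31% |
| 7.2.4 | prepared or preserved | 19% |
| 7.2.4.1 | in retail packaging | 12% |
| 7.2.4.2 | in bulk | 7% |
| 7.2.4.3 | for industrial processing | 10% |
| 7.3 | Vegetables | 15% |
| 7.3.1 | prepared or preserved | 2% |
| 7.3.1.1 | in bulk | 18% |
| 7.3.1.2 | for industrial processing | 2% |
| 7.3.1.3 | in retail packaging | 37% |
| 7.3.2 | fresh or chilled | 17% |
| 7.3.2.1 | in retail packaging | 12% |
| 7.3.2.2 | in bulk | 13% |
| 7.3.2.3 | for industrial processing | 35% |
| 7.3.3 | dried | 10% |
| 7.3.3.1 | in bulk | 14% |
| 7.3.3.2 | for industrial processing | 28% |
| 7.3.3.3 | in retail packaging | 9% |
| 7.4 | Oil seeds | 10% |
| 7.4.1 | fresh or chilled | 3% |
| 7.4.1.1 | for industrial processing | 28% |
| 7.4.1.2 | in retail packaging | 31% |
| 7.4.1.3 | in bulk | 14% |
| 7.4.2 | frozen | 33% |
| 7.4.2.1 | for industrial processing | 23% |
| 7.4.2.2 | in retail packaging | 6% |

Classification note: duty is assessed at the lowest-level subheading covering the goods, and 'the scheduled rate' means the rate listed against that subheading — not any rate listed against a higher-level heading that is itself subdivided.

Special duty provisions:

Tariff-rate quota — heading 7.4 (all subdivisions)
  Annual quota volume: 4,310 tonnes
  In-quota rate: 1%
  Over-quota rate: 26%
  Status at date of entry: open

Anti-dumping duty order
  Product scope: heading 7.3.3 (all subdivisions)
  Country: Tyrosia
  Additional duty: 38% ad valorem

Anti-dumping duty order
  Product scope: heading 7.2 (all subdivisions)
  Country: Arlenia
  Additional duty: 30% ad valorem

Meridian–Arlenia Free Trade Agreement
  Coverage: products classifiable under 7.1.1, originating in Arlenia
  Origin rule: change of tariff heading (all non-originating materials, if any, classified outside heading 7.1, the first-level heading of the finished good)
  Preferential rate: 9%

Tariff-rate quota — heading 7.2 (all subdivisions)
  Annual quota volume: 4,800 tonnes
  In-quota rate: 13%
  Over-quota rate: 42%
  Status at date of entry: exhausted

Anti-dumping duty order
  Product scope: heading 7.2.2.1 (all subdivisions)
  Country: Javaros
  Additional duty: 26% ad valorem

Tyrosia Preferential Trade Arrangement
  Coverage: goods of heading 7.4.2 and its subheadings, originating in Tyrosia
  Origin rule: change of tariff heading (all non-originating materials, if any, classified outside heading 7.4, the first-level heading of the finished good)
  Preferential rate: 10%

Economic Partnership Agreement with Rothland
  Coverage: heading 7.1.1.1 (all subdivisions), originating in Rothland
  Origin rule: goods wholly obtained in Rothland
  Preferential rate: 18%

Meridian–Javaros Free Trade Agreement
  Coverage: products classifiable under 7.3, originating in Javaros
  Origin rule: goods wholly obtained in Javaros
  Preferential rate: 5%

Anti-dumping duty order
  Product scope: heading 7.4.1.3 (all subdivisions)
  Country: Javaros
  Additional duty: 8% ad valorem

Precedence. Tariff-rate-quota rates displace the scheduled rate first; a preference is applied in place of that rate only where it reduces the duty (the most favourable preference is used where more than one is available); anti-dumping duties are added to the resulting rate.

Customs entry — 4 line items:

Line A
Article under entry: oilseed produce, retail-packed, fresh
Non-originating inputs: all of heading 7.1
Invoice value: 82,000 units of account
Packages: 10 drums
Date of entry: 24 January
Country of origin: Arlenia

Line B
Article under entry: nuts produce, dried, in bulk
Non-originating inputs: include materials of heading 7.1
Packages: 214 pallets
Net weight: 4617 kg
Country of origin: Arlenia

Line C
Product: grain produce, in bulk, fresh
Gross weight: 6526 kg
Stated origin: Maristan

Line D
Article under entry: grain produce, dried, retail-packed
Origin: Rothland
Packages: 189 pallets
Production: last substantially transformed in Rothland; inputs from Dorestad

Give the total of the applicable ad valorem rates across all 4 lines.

97%

Line A: oilseed → 7.4; fresh → 7.4.1; retail-packed → 7.4.1.2. Scheduled 31%. quota on 7.4 open → in-quota 1%; Arlenia agreement on 7.1.1: 7.4.1.2 not covered. → 1%.
Line B: nuts → 7.1; dried → 7.1.1; in bulk → 7.1.1.1. Scheduled 12%. Arlenia agreement on 7.1.1: CTH not met. → 12%.
Line C: grain → 7.2; fresh → 7.2.2; in bulk → 7.2.2.2. Scheduled 13%. quota on 7.2 exhausted → over-quota 42%. → 42%.
Line D: grain → 7.2; dried → 7.2.1; retail-packed → 7.2.1.1. Scheduled 11%. quota on 7.2 exhausted → over-quota 42%; Rothland agreement on 7.1.1.1: 7.2.1.1 not covered. → 42%.
Sum: 1% + 12% + 42% + 42% = 97%.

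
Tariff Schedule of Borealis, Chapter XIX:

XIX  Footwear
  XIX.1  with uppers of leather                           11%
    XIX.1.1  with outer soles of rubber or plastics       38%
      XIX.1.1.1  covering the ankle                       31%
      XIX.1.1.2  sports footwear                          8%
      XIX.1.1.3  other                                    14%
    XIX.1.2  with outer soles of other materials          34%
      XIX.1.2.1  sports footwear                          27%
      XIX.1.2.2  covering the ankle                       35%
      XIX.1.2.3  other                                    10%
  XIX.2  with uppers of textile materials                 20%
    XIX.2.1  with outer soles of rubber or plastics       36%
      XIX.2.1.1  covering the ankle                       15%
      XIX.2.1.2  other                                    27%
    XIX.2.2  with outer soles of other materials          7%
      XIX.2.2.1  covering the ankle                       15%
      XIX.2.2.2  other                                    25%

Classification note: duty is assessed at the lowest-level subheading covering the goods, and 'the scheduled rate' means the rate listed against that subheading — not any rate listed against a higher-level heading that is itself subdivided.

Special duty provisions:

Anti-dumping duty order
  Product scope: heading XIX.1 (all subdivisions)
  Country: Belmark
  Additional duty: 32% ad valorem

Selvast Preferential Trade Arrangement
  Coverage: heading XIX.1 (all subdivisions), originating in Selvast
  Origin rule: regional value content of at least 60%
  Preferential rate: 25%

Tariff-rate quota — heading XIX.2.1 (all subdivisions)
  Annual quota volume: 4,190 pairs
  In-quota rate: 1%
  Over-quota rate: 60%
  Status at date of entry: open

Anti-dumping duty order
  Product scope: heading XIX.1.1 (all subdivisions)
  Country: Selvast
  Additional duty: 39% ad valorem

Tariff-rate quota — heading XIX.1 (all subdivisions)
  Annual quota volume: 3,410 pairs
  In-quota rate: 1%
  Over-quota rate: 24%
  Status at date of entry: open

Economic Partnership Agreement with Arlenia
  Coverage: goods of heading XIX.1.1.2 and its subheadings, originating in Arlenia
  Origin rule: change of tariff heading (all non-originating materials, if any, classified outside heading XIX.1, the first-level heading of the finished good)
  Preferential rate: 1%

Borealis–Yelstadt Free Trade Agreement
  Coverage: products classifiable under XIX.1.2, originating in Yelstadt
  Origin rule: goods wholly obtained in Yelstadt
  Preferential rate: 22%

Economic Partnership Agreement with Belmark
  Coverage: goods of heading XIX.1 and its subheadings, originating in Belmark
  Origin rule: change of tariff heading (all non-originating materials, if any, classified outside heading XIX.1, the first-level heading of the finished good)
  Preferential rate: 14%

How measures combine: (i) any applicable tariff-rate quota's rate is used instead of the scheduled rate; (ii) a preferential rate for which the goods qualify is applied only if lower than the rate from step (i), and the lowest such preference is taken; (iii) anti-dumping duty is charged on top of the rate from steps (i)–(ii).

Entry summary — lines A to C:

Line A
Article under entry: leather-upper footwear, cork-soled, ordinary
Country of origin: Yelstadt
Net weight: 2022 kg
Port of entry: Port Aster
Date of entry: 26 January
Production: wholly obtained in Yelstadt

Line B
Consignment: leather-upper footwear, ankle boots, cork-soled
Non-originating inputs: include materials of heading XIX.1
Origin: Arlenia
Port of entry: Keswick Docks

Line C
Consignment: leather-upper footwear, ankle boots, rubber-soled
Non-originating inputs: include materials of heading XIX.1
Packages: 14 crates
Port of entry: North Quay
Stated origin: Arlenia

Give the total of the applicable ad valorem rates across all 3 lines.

3%

Line A: leather-upper → XIX.1; cork-soled → XIX.1.2; ordinary → XIX.1.2.3. Scheduled 10%. quota on XIX.1 open → in-quota 1%; Yelstadt agreement on XIX.1.2: wholly obtained → 22% available; preference 22% not lower than 1% → no reduction. → 1%.
Line B: leather-upper → XIX.1; cork-soled → XIX.1.2; ankle boots → XIX.1.2.2. Scheduled 35%. quota on XIX.1 open → in-quota 1%; Arlenia agreement on XIX.1.1.2: XIX.1.2.2 not covered. → 1%.
Line C: leather-upper → XIX.1; rubber-soled → XIX.1.1; ankle boots → XIX.1.1.1. Scheduled 31%. quota on XIX.1 open → in-quota 1%; Arlenia agreement on XIX.1.1.2: XIX.1.1.1 not covered. → 1%.
Sum: 1% + 1% + 1% = 3%.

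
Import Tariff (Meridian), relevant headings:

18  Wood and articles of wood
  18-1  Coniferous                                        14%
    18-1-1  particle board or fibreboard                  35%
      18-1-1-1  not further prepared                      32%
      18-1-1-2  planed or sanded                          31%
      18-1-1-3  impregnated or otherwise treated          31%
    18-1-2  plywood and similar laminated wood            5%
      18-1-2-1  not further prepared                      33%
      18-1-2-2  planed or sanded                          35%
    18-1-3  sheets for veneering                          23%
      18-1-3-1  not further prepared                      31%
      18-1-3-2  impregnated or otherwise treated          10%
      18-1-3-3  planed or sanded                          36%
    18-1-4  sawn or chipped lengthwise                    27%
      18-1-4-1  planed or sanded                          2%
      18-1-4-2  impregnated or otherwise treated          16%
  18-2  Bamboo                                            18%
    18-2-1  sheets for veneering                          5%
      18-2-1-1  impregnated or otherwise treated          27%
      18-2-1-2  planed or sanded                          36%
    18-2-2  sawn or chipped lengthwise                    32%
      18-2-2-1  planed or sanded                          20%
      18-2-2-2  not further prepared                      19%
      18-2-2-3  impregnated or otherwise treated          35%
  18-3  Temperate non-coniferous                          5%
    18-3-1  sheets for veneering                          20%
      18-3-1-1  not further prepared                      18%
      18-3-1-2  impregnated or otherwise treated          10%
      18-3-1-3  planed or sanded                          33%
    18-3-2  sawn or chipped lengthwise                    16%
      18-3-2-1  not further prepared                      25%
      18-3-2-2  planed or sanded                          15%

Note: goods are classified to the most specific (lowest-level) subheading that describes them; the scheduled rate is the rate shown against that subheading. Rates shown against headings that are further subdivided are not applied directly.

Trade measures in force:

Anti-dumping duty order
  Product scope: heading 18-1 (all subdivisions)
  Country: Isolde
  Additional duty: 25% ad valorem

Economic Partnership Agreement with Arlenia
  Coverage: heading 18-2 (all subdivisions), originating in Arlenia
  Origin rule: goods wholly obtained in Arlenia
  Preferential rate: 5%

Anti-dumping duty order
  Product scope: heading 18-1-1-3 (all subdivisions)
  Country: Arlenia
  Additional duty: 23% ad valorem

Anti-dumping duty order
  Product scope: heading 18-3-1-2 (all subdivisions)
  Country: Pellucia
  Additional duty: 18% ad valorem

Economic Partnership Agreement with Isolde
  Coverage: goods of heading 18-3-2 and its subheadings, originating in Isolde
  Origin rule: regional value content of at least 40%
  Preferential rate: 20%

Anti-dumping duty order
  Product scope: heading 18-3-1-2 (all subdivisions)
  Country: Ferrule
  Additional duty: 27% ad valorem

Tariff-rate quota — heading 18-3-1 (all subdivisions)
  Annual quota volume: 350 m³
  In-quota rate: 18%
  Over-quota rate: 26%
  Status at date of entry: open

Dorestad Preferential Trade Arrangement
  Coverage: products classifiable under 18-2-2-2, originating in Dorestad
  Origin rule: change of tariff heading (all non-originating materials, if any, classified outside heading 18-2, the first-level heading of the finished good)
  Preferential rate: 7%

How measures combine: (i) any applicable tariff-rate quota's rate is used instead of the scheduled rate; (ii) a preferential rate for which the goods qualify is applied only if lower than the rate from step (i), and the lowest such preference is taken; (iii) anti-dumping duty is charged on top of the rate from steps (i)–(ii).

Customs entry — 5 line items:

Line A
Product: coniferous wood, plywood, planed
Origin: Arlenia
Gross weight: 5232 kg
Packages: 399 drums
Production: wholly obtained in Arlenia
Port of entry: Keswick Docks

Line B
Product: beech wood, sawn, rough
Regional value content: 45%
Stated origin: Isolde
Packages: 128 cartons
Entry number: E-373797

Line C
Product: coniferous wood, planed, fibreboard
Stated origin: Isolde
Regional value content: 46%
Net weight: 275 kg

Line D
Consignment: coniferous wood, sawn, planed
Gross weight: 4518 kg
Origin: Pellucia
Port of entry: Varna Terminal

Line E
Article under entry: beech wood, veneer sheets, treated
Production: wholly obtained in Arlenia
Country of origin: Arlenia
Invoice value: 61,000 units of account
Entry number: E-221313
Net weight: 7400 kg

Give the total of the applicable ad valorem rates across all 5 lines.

Line A: coniferous → 18-1; plywood → 18-1-2; planed → 18-1-2-2. Scheduled 35%. Arlenia agreement on 18-2: 18-1-2-2 not covered. → 35%.
Line B: beech → 18-3; sawn → 18-3-2; rough → 18-3-2-1. Scheduled 25%. Isolde agreement on 18-3-2: RVC ≥ 40% → 20% available; preferential 20%. → 20%.
Line C: coniferous → 18-1; fibreboard → 18-1-1; planed → 18-1-1-2. Scheduled 31%. Isolde agreement on 18-3-2: 18-1-1-2 not covered; anti-dumping (Isolde, 18-1): +25%; total 31% + 25% = 56%. → 56%.
Line D: coniferous → 18-1; sawn → 18-1-4; planed → 18-1-4-1. Scheduled 2%. No special measure applies. → 2%.
Line E: beech → 18-3; veneer sheets → 18-3-1; treated → 18-3-1-2. Scheduled 10%. quota on 18-3-1 open → in-quota 18%; Arlenia agreement on 18-2: 18-3-1-2 not covered. → 18%.
Sum: 35% + 20% + 56% + 2% + 18% = 131%.

131%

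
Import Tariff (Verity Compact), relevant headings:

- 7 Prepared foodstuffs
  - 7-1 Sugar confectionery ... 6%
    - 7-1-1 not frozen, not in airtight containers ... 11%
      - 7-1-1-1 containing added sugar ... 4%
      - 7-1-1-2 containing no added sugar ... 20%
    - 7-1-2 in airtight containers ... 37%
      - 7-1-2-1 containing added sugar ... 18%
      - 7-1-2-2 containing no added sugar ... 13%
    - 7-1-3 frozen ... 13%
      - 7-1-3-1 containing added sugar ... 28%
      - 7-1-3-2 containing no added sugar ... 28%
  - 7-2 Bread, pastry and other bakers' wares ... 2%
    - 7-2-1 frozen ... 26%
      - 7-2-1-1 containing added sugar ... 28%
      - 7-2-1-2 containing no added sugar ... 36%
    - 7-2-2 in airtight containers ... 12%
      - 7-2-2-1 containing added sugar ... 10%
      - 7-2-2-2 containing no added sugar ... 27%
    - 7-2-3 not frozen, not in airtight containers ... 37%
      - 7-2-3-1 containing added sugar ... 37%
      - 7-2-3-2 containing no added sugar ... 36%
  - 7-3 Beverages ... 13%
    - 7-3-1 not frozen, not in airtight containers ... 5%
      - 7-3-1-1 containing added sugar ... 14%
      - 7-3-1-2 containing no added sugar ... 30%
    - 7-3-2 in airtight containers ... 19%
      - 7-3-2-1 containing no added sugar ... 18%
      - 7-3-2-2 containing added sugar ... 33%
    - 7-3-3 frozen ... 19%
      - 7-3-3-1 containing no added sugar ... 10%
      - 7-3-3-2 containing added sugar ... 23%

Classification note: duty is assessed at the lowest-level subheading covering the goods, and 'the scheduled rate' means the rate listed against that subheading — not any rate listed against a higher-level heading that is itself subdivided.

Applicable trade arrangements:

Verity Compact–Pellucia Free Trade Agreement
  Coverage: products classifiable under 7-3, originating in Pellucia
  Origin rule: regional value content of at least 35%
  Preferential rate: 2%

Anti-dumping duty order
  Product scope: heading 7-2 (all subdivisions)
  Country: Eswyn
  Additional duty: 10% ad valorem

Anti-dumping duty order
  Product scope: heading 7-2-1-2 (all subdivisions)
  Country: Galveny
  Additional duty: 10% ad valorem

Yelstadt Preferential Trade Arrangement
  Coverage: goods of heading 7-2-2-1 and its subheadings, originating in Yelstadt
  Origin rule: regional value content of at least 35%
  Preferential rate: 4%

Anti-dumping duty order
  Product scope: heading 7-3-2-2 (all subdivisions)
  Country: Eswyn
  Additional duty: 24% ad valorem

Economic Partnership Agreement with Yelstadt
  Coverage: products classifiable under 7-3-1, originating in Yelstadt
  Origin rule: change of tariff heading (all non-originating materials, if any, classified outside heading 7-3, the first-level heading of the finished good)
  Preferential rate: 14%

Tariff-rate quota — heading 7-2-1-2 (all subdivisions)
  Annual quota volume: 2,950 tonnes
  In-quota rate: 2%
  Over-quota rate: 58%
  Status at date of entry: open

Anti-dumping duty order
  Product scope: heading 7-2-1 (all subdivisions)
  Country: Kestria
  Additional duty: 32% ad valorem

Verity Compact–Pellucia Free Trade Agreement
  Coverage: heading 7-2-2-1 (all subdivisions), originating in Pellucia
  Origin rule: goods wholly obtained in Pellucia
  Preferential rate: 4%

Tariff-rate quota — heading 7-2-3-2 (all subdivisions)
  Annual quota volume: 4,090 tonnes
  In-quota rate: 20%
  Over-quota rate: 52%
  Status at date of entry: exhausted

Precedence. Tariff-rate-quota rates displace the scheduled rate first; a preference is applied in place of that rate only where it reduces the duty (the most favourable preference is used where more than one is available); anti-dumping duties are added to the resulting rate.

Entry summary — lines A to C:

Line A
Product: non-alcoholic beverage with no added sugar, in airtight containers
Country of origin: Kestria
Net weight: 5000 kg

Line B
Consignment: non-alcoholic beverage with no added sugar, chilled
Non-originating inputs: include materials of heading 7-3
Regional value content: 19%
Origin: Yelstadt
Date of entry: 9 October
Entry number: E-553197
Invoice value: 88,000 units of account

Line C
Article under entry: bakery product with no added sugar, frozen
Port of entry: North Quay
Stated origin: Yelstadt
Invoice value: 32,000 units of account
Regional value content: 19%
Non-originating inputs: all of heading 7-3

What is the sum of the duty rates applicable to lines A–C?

Line A: non-alcoholic beverage → 7-3; in airtight containers → 7-3-2; with no added sugar → 7-3-2-1. Scheduled 18%. No special measure applies. → 18%.
Line B: non-alcoholic beverage → 7-3; chilled → 7-3-1; with no added sugar → 7-3-1-2. Scheduled 30%. Yelstadt agreement on 7-2-2-1: 7-3-1-2 not covered; Yelstadt agreement on 7-3-1: CTH not met. → 30%.
Line C: bakery product → 7-2; frozen → 7-2-1; with no added sugar → 7-2-1-2. Scheduled 36%. quota on 7-2-1-2 open → in-quota 2%; Yelstadt agreement on 7-2-2-1: 7-2-1-2 not covered; Yelstadt agreement on 7-3-1: 7-2-1-2 not covered. → 2%.
Sum: 18% + 30% + 2% = 50%.

50%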